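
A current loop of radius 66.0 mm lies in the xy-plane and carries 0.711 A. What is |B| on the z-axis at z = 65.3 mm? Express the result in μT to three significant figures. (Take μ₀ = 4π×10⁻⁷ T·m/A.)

B ≈ 2.43 μT

On the axis of a circular loop, B = μ₀IR² / [2(R²+z²)^(3/2)].
R² + z² = (0.066)² + (0.0653)² = 0.00862 m², and (R²+z²)^(3/2) = 8.00×10⁻⁴ m³.
B = (4π×10⁻⁷ × 0.711 × 0.004356) / (2 × 8.00×10⁻⁴) = 2.43×10⁻⁶ T.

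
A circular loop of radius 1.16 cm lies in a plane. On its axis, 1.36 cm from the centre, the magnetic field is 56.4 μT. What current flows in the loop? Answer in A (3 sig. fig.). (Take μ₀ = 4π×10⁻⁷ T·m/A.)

On the axis of a loop, B = μ₀IR²/[2(R²+z²)^(3/2)], so I = 2B(R²+z²)^(3/2)/(μ₀R²).
R² + z² = 0.0001346 + 0.000185 = 0.0003195 m²; raised to 3/2 gives 5.71×10⁻⁶ m³.
I = 2 × 5.64×10⁻⁵ × 5.71×10⁻⁶ / (1.26×10⁻⁶ × 0.0001346) = 3.81 A.

I ≈ 3.81 A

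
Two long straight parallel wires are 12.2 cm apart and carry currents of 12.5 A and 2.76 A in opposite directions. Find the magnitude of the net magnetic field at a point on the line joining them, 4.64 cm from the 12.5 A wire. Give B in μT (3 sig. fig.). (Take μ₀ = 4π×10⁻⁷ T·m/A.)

Each long wire gives B = μ₀I/(2πd). Distances are d₁ = 0.0464 m and d₂ = 0.0756 m.
B₁ = 5.39×10⁻⁵ T, B₂ = 7.30×10⁻⁶ T.
Between antiparallel currents both contributions point the same way, so they add. B = B₁ + B₂ = 5.39×10⁻⁵ + 7.30×10⁻⁶ = 6.12×10⁻⁵ T.

B ≈ 61.2 μT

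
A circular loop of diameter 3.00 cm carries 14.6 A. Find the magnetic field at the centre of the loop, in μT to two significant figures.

B ≈ 610 μT

At the centre of a circular loop the Biot–Savart law gives B = μ₀I/(2R) (so R = 0.015 m).
B = (4π×10⁻⁷ × 14.6) / (2 × 0.015) = 6.12×10⁻⁴ T.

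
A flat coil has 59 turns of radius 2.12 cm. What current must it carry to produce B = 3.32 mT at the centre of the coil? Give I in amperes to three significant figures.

I ≈ 1.90 A

For an N-turn coil, B = Nμ₀I/(2R) with R = 0.0212 m, so I = 2RB/(Nμ₀) = 2 × 0.0212 × 3.32×10⁻³ / (59 × 4π×10⁻⁷) = 1.90 A.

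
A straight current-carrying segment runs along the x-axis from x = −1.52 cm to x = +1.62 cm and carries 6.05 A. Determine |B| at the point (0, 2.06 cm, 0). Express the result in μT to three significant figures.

B ≈ 35.6 μT

For a finite straight segment, B = (μ₀I/4πd)(sinθ₁ + sinθ₂), where θ₁, θ₂ are the angles from the perpendicular to each end.
The perpendicular distance is d = 0.0206 m; the end-offsets along the wire are a = 0.0152 m and b = 0.0162 m.
sinθ₁ = 0.0152/√(0.0152²+0.0206²) = 0.5937; sinθ₂ = 0.0162/√(0.0162²+0.0206²) = 0.6182.
B = (4π×10⁻⁷ × 6.05) / (4π × 0.0206) × (0.5937 + 0.6182) = 3.56×10⁻⁵ T.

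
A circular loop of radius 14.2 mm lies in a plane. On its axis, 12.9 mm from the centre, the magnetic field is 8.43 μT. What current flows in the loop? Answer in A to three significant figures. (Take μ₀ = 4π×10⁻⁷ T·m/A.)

On the axis of a loop, B = μ₀IR²/[2(R²+z²)^(3/2)], so I = 2B(R²+z²)^(3/2)/(μ₀R²).
R² + z² = 0.0002016 + 0.0001664 = 0.000368 m²; raised to 3/2 gives 7.06×10⁻⁶ m³.
I = 2 × 8.43×10⁻⁶ × 7.06×10⁻⁶ / (1.26×10⁻⁶ × 0.0002016) = 0.470 A.

I ≈ 0.470 A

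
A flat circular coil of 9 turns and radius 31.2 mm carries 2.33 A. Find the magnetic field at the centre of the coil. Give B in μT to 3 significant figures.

B ≈ 422 μT

For an N-turn flat coil, B = Nμ₀I/(2R) with R = 0.0312 m.
B = 9 × 4.69×10⁻⁵ T = 4.22×10⁻⁴ T.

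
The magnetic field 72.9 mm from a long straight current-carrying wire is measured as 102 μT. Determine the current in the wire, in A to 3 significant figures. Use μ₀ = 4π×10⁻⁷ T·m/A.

For a long straight wire B = μ₀I/(2πd), so I = 2πdB/μ₀.
I = 2π × 0.0729 × 1.02×10⁻⁴ / (4π×10⁻⁷) = 37.2 A.

I ≈ 37.2 A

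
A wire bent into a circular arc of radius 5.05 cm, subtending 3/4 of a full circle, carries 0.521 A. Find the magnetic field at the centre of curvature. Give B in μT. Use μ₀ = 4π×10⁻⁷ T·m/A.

The Biot–Savart field of a circular arc at its centre is B = μ₀Iφ/(4πR), with φ = 4.712 rad.
B = (4π×10⁻⁷ × 0.521 × 4.712) / (4π × 0.0505) = 4.86×10⁻⁶ T.

B ≈ 4.86 μT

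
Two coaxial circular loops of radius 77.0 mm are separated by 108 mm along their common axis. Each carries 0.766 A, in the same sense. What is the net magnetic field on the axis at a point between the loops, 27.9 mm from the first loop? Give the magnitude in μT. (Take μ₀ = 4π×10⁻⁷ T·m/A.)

Each loop contributes B = μ₀IR²/[2(R²+z²)^(3/2)] on the axis, with z measured from that loop.
Loop 1 (z = 0.0279 m): B₁ = 5.19×10⁻⁶ T. Loop 2 (z = 0.0801 m): B₂ = 2.08×10⁻⁶ T.
The fields add: B = B₁ + B₂ = 7.28×10⁻⁶ T.

B ≈ 7.28 μT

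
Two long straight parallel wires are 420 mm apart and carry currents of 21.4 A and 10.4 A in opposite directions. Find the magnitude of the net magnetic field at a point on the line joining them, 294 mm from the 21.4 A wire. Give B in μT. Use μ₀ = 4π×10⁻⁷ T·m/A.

B ≈ 31.1 μT

Each long wire gives B = μ₀I/(2πd). Distances are d₁ = 0.294 m and d₂ = 0.126 m.
B₁ = 1.46×10⁻⁵ T, B₂ = 1.65×10⁻⁵ T.
Between antiparallel currents both contributions point the same way, so they add. B = B₁ + B₂ = 1.46×10⁻⁵ + 1.65×10⁻⁵ = 3.11×10⁻⁵ T.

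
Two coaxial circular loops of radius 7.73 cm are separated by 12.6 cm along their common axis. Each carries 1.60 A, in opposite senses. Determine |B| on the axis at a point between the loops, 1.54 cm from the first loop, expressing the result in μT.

Each loop contributes B = μ₀IR²/[2(R²+z²)^(3/2)] on the axis, with z measured from that loop.
Loop 1 (z = 0.0154 m): B₁ = 1.23×10⁻⁵ T. Loop 2 (z = 0.1106 m): B₂ = 2.44×10⁻⁶ T.
The fields oppose: B = |B₁ − B₂| = 9.82×10⁻⁶ T.

B ≈ 9.82 μT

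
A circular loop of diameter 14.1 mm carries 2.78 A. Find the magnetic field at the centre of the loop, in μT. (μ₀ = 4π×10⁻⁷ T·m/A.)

B ≈ 248 μT

At the centre of a circular loop the Biot–Savart law gives B = μ₀I/(2R) (so R = 0.00705 m).
B = (4π×10⁻⁷ × 2.78) / (2 × 0.00705) = 2.48×10⁻⁴ T.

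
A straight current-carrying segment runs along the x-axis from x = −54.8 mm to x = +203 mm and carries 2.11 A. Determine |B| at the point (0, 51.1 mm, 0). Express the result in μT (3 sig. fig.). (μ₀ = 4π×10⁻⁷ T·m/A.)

B ≈ 7.02 μT

For a finite straight segment, B = (μ₀I/4πd)(sinθ₁ + sinθ₂), where θ₁, θ₂ are the angles from the perpendicular to each end.
The perpendicular distance is d = 0.0511 m; the end-offsets along the wire are a = 0.0548 m and b = 0.203 m.
sinθ₁ = 0.0548/√(0.0548²+0.0511²) = 0.7314; sinθ₂ = 0.203/√(0.203²+0.0511²) = 0.9697.
B = (4π×10⁻⁷ × 2.11) / (4π × 0.0511) × (0.7314 + 0.9697) = 7.02×10⁻⁶ T.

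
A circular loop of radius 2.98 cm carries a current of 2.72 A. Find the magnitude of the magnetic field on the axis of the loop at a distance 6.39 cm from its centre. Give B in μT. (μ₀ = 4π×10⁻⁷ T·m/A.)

On the axis of a circular loop, B = μ₀IR² / [2(R²+z²)^(3/2)].
R² + z² = (0.0298)² + (0.0639)² = 0.004971 m², and (R²+z²)^(3/2) = 3.51×10⁻⁴ m³.
B = (4π×10⁻⁷ × 2.72 × 0.000888) / (2 × 3.51×10⁻⁴) = 4.33×10⁻⁶ T.

B ≈ 4.33 μT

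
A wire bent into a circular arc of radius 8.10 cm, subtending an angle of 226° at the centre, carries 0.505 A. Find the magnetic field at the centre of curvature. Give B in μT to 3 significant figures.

B ≈ 2.46 μT

The Biot–Savart field of a circular arc at its centre is B = μ₀Iφ/(4πR), with φ = 3.944 rad.
B = (4π×10⁻⁷ × 0.505 × 3.944) / (4π × 0.081) = 2.46×10⁻⁶ T.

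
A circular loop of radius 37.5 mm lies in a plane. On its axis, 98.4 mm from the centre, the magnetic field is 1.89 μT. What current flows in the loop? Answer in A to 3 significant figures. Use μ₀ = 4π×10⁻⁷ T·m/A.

I ≈ 2.50 A

On the axis of a loop, B = μ₀IR²/[2(R²+z²)^(3/2)], so I = 2B(R²+z²)^(3/2)/(μ₀R²).
R² + z² = 0.001406 + 0.009683 = 0.01109 m²; raised to 3/2 gives 1.17×10⁻³ m³.
I = 2 × 1.89×10⁻⁶ × 1.17×10⁻³ / (1.26×10⁻⁶ × 0.001406) = 2.50 A.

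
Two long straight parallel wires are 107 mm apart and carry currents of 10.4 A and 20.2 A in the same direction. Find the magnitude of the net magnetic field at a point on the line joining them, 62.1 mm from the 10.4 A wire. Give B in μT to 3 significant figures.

Each long wire gives B = μ₀I/(2πd). Distances are d₁ = 0.0621 m and d₂ = 0.0449 m.
B₁ = 3.35×10⁻⁵ T, B₂ = 9.00×10⁻⁵ T.
Between parallel currents the two contributions point in opposite directions, so they subtract. B = |B₁ − B₂| = |3.35×10⁻⁵ − 9.00×10⁻⁵| = 5.65×10⁻⁵ T.

B ≈ 56.5 μT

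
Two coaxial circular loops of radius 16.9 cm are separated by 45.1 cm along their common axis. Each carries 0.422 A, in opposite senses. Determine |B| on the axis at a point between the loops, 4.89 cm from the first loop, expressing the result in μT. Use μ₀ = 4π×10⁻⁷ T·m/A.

B ≈ 1.30 μT

Each loop contributes B = μ₀IR²/[2(R²+z²)^(3/2)] on the axis, with z measured from that loop.
Loop 1 (z = 0.0489 m): B₁ = 1.39×10⁻⁶ T. Loop 2 (z = 0.4021 m): B₂ = 9.13×10⁻⁸ T.
The fields oppose: B = |B₁ − B₂| = 1.30×10⁻⁶ T.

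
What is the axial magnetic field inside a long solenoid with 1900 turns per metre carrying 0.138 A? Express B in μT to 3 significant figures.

B ≈ 329 μT

Inside a long solenoid, B = μ₀nI with n = 1900 turns/m.
B = 4π×10⁻⁷ × 1900 × 0.138 = 3.29×10⁻⁴ T.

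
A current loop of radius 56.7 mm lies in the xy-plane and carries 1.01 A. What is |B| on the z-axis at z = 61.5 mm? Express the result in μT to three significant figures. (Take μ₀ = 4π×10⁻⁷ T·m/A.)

B ≈ 3.49 μT

On the axis of a circular loop, B = μ₀IR² / [2(R²+z²)^(3/2)].
R² + z² = (0.0567)² + (0.0615)² = 0.006997 m², and (R²+z²)^(3/2) = 5.85×10⁻⁴ m³.
B = (4π×10⁻⁷ × 1.01 × 0.003215) / (2 × 5.85×10⁻⁴) = 3.49×10⁻⁶ T.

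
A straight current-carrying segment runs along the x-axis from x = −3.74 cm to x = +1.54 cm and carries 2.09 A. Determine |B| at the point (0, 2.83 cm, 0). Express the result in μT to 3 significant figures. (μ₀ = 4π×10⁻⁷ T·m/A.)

B ≈ 9.42 μT

For a finite straight segment, B = (μ₀I/4πd)(sinθ₁ + sinθ₂), where θ₁, θ₂ are the angles from the perpendicular to each end.
The perpendicular distance is d = 0.0283 m; the end-offsets along the wire are a = 0.0374 m and b = 0.0154 m.
sinθ₁ = 0.0374/√(0.0374²+0.0283²) = 0.7974; sinθ₂ = 0.0154/√(0.0154²+0.0283²) = 0.4780.
B = (4π×10⁻⁷ × 2.09) / (4π × 0.0283) × (0.7974 + 0.4780) = 9.42×10⁻⁶ T.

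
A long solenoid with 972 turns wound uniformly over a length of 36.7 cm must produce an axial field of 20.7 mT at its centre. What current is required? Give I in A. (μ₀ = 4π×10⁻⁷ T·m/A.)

Inside a long solenoid B = μ₀nI with n = 2649 m⁻¹, so I = B/(μ₀n).
I = 2.07×10⁻² / (4π×10⁻⁷ × 2649) = 6.22 A.

I ≈ 6.22 A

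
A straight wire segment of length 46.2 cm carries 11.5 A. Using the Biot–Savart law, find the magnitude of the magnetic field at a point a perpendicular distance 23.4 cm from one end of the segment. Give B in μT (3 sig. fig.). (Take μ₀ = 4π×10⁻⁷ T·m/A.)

For a finite straight segment, B = (μ₀I/4πd)(sinθ₁ + sinθ₂), where θ₁, θ₂ are the angles from the perpendicular to each end.
The perpendicular foot is at one end, so the two end-offsets along the wire are 0 and L = 0.462 m.
sinθ₁ = 0/√(0²+0.234²) = 0.0000; sinθ₂ = 0.462/√(0.462²+0.234²) = 0.8921.
B = (4π×10⁻⁷ × 11.5) / (4π × 0.234) × (0.0000 + 0.8921) = 4.38×10⁻⁶ T.

B ≈ 4.38 μT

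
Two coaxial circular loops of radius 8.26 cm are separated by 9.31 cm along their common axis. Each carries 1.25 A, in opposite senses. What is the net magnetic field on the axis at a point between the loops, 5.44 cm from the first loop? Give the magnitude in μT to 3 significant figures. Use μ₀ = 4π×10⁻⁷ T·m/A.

Each loop contributes B = μ₀IR²/[2(R²+z²)^(3/2)] on the axis, with z measured from that loop.
Loop 1 (z = 0.0544 m): B₁ = 5.54×10⁻⁶ T. Loop 2 (z = 0.0387 m): B₂ = 7.06×10⁻⁶ T.
The fields oppose: B = |B₁ − B₂| = 1.52×10⁻⁶ T.

B ≈ 1.52 μT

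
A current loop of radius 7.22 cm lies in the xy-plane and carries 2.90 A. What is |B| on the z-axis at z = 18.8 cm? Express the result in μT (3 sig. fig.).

B ≈ 1.16 μT

On the axis of a circular loop, B = μ₀IR² / [2(R²+z²)^(3/2)].
R² + z² = (0.0722)² + (0.188)² = 0.04056 m², and (R²+z²)^(3/2) = 8.17×10⁻³ m³.
B = (4π×10⁻⁷ × 2.90 × 0.005213) / (2 × 8.17×10⁻³) = 1.16×10⁻⁶ T.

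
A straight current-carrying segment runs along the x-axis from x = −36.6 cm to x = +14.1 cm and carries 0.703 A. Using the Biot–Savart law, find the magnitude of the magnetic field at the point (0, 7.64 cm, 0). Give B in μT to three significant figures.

For a finite straight segment, B = (μ₀I/4πd)(sinθ₁ + sinθ₂), where θ₁, θ₂ are the angles from the perpendicular to each end.
The perpendicular distance is d = 0.0764 m; the end-offsets along the wire are a = 0.366 m and b = 0.141 m.
sinθ₁ = 0.366/√(0.366²+0.0764²) = 0.9789; sinθ₂ = 0.141/√(0.141²+0.0764²) = 0.8792.
B = (4π×10⁻⁷ × 0.703) / (4π × 0.0764) × (0.9789 + 0.8792) = 1.71×10⁻⁶ T.

B ≈ 1.71 μT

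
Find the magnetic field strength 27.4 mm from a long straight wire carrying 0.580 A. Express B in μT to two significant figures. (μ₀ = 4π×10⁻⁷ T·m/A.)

B ≈ 4.2 μT

For an infinitely long straight wire, B = μ₀I/(2πd).
B = (4π×10⁻⁷ × 0.580) / (2π × 0.0274) = 4.23×10⁻⁶ T.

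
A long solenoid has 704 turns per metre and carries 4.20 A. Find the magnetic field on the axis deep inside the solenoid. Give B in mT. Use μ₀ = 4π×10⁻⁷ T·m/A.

Inside a long solenoid, B = μ₀nI with n = 704 turns/m.
B = 4π×10⁻⁷ × 704 × 4.20 = 3.72×10⁻³ T.

B ≈ 3.72 mT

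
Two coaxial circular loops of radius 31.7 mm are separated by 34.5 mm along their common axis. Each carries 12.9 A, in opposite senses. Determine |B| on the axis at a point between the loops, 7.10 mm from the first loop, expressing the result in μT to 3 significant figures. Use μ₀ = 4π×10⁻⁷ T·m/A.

B ≈ 127 μT

Each loop contributes B = μ₀IR²/[2(R²+z²)^(3/2)] on the axis, with z measured from that loop.
Loop 1 (z = 0.0071 m): B₁ = 2.38×10⁻⁴ T. Loop 2 (z = 0.0274 m): B₂ = 1.11×10⁻⁴ T.
The fields oppose: B = |B₁ − B₂| = 1.27×10⁻⁴ T.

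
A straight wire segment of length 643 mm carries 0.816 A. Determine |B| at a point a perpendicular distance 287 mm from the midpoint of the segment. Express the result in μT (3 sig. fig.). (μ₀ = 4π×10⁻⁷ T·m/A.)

For a finite straight segment, B = (μ₀I/4πd)(sinθ₁ + sinθ₂), where θ₁, θ₂ are the angles from the perpendicular to each end.
The perpendicular from the point meets the wire at its midpoint, so each end is L/2 = 0.3215 m away along the wire.
sinθ₁ = 0.3215/√(0.3215²+0.287²) = 0.7460; sinθ₂ = 0.3215/√(0.3215²+0.287²) = 0.7460.
B = (4π×10⁻⁷ × 0.816) / (4π × 0.287) × (0.7460 + 0.7460) = 4.24×10⁻⁷ T.

B ≈ 0.424 μT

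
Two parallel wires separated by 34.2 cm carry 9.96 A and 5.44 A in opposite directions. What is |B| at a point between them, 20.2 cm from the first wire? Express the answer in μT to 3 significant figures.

Each long wire gives B = μ₀I/(2πd). Distances are d₁ = 0.202 m and d₂ = 0.14 m.
B₁ = 9.86×10⁻⁶ T, B₂ = 7.77×10⁻⁶ T.
Between antiparallel currents both contributions point the same way, so they add. B = B₁ + B₂ = 9.86×10⁻⁶ + 7.77×10⁻⁶ = 1.76×10⁻⁵ T.

B ≈ 17.6 μT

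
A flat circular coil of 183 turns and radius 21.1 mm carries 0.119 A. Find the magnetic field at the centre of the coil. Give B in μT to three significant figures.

For an N-turn flat coil, B = Nμ₀I/(2R) with R = 0.0211 m.
B = 183 × 3.54×10⁻⁶ T = 6.48×10⁻⁴ T.

B ≈ 648 μT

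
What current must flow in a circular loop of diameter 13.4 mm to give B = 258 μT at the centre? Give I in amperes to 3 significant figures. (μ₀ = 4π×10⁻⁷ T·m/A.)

At the centre of a circular loop B = μ₀I/(2R), so I = 2RB/μ₀.
With R = 0.0067 m, I = 2 × 0.0067 × 2.58×10⁻⁴ / (4π×10⁻⁷) = 2.75 A.

I ≈ 2.75 A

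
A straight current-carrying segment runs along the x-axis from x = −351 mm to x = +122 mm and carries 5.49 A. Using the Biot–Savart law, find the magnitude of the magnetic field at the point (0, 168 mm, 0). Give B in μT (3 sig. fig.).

For a finite straight segment, B = (μ₀I/4πd)(sinθ₁ + sinθ₂), where θ₁, θ₂ are the angles from the perpendicular to each end.
The perpendicular distance is d = 0.168 m; the end-offsets along the wire are a = 0.351 m and b = 0.122 m.
sinθ₁ = 0.351/√(0.351²+0.168²) = 0.9020; sinθ₂ = 0.122/√(0.122²+0.168²) = 0.5876.
B = (4π×10⁻⁷ × 5.49) / (4π × 0.168) × (0.9020 + 0.5876) = 4.87×10⁻⁶ T.

B ≈ 4.87 μT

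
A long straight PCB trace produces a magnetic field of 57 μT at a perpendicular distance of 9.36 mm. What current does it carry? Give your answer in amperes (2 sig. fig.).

I ≈ 2.7 A

For a long straight wire B = μ₀I/(2πd), so I = 2πdB/μ₀.
I = 2π × 0.00936 × 5.70×10⁻⁵ / (4π×10⁻⁷) = 2.67 A.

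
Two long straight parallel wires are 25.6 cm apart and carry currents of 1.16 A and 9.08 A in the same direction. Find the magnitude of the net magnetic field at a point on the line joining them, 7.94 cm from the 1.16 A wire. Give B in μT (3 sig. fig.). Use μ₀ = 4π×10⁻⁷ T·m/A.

Each long wire gives B = μ₀I/(2πd). Distances are d₁ = 0.0794 m and d₂ = 0.1766 m.
B₁ = 2.92×10⁻⁶ T, B₂ = 1.03×10⁻⁵ T.
Between parallel currents the two contributions point in opposite directions, so they subtract. B = |B₁ − B₂| = |2.92×10⁻⁶ − 1.03×10⁻⁵| = 7.36×10⁻⁶ T.

B ≈ 7.36 μT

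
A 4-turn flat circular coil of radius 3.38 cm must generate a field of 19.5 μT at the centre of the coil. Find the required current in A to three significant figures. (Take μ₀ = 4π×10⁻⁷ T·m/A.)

For an N-turn coil, B = Nμ₀I/(2R) with R = 0.0338 m, so I = 2RB/(Nμ₀) = 2 × 0.0338 × 1.95×10⁻⁵ / (4 × 4π×10⁻⁷) = 0.262 A.

I ≈ 0.262 A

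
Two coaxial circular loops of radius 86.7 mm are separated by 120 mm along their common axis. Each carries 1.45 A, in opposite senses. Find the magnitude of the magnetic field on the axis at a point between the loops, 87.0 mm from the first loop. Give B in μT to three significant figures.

Each loop contributes B = μ₀IR²/[2(R²+z²)^(3/2)] on the axis, with z measured from that loop.
Loop 1 (z = 0.087 m): B₁ = 3.70×10⁻⁶ T. Loop 2 (z = 0.033 m): B₂ = 8.58×10⁻⁶ T.
The fields oppose: B = |B₁ − B₂| = 4.88×10⁻⁶ T.

B ≈ 4.88 μT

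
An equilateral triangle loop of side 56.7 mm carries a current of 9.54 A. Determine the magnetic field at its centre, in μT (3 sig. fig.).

B ≈ 303 μT

Each side is a finite straight segment at perpendicular distance d = a/(2 tan(π/3)) = 0.01637 m from the centre, with end-angles ±π/3.
One side contributes B₁ = (μ₀I/4πd)·2 sin(π/3) = 1.01×10⁻⁴ T.
All 3 sides add in the same direction: B = 3 × 1.01×10⁻⁴ = 3.03×10⁻⁴ T.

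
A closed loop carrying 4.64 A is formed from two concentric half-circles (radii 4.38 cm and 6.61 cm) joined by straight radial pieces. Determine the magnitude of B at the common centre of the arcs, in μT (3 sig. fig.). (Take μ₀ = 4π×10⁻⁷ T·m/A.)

B ≈ 11.2 μT

The radial connectors point toward the centre, so dl × r̂ = 0 and they contribute nothing.
Each semicircle gives μ₀I/(4R): inner arc 3.33×10⁻⁵ T, outer arc 2.21×10⁻⁵ T.
The two arcs carry current in opposite angular senses, so their fields oppose: B = |3.33×10⁻⁵ − 2.21×10⁻⁵| = 1.12×10⁻⁵ T.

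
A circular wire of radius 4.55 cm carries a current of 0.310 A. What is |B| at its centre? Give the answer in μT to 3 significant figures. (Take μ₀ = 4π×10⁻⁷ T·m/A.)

At the centre of a circular loop the Biot–Savart law gives B = μ₀I/(2R).
B = (4π×10⁻⁷ × 0.310) / (2 × 0.0455) = 4.28×10⁻⁶ T.

B ≈ 4.28 μT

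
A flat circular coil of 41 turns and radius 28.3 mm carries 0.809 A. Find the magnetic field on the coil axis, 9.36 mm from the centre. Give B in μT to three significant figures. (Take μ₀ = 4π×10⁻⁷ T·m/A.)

B ≈ 630 μT

For an N-turn flat coil, B = Nμ₀IR²/[2(R²+z²)^(3/2)] with R = 0.0283 m, z = 0.00936 m.
B = 41 × 1.54×10⁻⁵ T = 6.30×10⁻⁴ T.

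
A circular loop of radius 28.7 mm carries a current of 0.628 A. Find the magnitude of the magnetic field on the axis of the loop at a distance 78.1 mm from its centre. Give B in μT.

On the axis of a circular loop, B = μ₀IR² / [2(R²+z²)^(3/2)].
R² + z² = (0.0287)² + (0.0781)² = 0.006923 m², and (R²+z²)^(3/2) = 5.76×10⁻⁴ m³.
B = (4π×10⁻⁷ × 0.628 × 0.0008237) / (2 × 5.76×10⁻⁴) = 5.64×10⁻⁷ T.

B ≈ 0.564 μT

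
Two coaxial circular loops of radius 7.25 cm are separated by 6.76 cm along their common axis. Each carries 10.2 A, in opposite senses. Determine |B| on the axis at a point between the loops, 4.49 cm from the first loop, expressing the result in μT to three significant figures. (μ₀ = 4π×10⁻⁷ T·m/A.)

Each loop contributes B = μ₀IR²/[2(R²+z²)^(3/2)] on the axis, with z measured from that loop.
Loop 1 (z = 0.0449 m): B₁ = 5.43×10⁻⁵ T. Loop 2 (z = 0.0227 m): B₂ = 7.68×10⁻⁵ T.
The fields oppose: B = |B₁ − B₂| = 2.25×10⁻⁵ T.

B ≈ 22.5 μT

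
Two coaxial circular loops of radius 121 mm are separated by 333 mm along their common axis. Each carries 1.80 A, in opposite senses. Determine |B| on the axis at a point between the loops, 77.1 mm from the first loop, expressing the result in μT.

Each loop contributes B = μ₀IR²/[2(R²+z²)^(3/2)] on the axis, with z measured from that loop.
Loop 1 (z = 0.0771 m): B₁ = 5.61×10⁻⁶ T. Loop 2 (z = 0.2559 m): B₂ = 7.30×10⁻⁷ T.
The fields oppose: B = |B₁ − B₂| = 4.88×10⁻⁶ T.

B ≈ 4.88 μT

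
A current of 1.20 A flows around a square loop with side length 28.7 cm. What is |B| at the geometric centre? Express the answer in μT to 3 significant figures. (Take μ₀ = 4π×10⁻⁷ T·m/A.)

B ≈ 4.73 μT

Each side is a finite straight segment at perpendicular distance d = a/(2 tan(π/4)) = 0.1435 m from the centre, with end-angles ±π/4.
One side contributes B₁ = (μ₀I/4πd)·2 sin(π/4) = 1.18×10⁻⁶ T.
All 4 sides add in the same direction: B = 4 × 1.18×10⁻⁶ = 4.73×10⁻⁶ T.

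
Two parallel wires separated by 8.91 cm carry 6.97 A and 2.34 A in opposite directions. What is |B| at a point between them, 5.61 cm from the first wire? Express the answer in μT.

Each long wire gives B = μ₀I/(2πd). Distances are d₁ = 0.0561 m and d₂ = 0.033 m.
B₁ = 2.48×10⁻⁵ T, B₂ = 1.42×10⁻⁵ T.
Between antiparallel currents both contributions point the same way, so they add. B = B₁ + B₂ = 2.48×10⁻⁵ + 1.42×10⁻⁵ = 3.90×10⁻⁵ T.

B ≈ 39.0 μT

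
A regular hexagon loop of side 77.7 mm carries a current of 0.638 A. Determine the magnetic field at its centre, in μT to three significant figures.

B ≈ 5.69 μT

Each side is a finite straight segment at perpendicular distance d = a/(2 tan(π/6)) = 0.06729 m from the centre, with end-angles ±π/6.
One side contributes B₁ = (μ₀I/4πd)·2 sin(π/6) = 9.48×10⁻⁷ T.
All 6 sides add in the same direction: B = 6 × 9.48×10⁻⁷ = 5.69×10⁻⁶ T.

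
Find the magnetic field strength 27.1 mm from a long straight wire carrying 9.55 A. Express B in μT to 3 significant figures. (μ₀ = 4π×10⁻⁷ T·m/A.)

For an infinitely long straight wire, B = μ₀I/(2πd).
B = (4π×10⁻⁷ × 9.55) / (2π × 0.0271) = 7.05×10⁻⁵ T.

B ≈ 70.5 μT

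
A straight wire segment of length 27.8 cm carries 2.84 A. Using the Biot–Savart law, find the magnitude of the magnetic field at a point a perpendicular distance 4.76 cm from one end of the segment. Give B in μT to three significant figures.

B ≈ 5.88 μT

For a finite straight segment, B = (μ₀I/4πd)(sinθ₁ + sinθ₂), where θ₁, θ₂ are the angles from the perpendicular to each end.
The perpendicular foot is at one end, so the two end-offsets along the wire are 0 and L = 0.278 m.
sinθ₁ = 0/√(0²+0.0476²) = 0.0000; sinθ₂ = 0.278/√(0.278²+0.0476²) = 0.9857.
B = (4π×10⁻⁷ × 2.84) / (4π × 0.0476) × (0.0000 + 0.9857) = 5.88×10⁻⁶ T.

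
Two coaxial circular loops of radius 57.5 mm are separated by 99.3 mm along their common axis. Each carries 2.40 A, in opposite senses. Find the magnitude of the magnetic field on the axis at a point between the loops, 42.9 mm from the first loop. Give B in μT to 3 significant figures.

B ≈ 3.96 μT

Each loop contributes B = μ₀IR²/[2(R²+z²)^(3/2)] on the axis, with z measured from that loop.
Loop 1 (z = 0.0429 m): B₁ = 1.35×10⁻⁵ T. Loop 2 (z = 0.0564 m): B₂ = 9.54×10⁻⁶ T.
The fields oppose: B = |B₁ − B₂| = 3.96×10⁻⁶ T.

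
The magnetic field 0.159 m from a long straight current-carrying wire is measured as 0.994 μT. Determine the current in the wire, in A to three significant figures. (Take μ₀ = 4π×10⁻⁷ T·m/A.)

For a long straight wire B = μ₀I/(2πd), so I = 2πdB/μ₀.
I = 2π × 0.159 × 9.94×10⁻⁷ / (4π×10⁻⁷) = 0.790 A.

I ≈ 0.790 A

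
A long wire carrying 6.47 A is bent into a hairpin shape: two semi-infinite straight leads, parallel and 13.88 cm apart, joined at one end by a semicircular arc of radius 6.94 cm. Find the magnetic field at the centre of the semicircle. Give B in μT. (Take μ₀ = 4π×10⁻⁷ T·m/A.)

B ≈ 47.9 μT

The semicircular arc contributes B_arc = μ₀I·π/(4πR) = μ₀I/(4R) = 2.93×10⁻⁵ T.
Each semi-infinite lead is at perpendicular distance R = 0.0694 m from the centre, with the perpendicular foot at its near end, so it contributes μ₀I/(4πR); both point the same way, together 1.86×10⁻⁵ T.
Arc and leads all point the same direction: B = 2.93×10⁻⁵ + 1.86×10⁻⁵ = 4.79×10⁻⁵ T.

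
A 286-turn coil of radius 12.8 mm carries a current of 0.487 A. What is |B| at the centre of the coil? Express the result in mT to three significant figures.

B ≈ 6.84 mT

For an N-turn flat coil, B = Nμ₀I/(2R) with R = 0.0128 m.
B = 286 × 2.39×10⁻⁵ T = 6.84×10⁻³ T.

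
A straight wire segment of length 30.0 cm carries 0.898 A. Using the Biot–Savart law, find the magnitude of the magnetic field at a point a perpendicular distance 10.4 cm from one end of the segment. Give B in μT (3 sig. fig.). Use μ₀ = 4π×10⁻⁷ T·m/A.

B ≈ 0.816 μT

For a finite straight segment, B = (μ₀I/4πd)(sinθ₁ + sinθ₂), where θ₁, θ₂ are the angles from the perpendicular to each end.
The perpendicular foot is at one end, so the two end-offsets along the wire are 0 and L = 0.3 m.
sinθ₁ = 0/√(0²+0.104²) = 0.0000; sinθ₂ = 0.3/√(0.3²+0.104²) = 0.9448.
B = (4π×10⁻⁷ × 0.898) / (4π × 0.104) × (0.0000 + 0.9448) = 8.16×10⁻⁷ T.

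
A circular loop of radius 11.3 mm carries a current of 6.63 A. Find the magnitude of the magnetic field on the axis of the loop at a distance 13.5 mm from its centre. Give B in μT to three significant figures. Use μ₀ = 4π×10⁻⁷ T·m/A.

B ≈ 97.5 μT

On the axis of a circular loop, B = μ₀IR² / [2(R²+z²)^(3/2)].
R² + z² = (0.0113)² + (0.0135)² = 0.0003099 m², and (R²+z²)^(3/2) = 5.46×10⁻⁶ m³.
B = (4π×10⁻⁷ × 6.63 × 0.0001277) / (2 × 5.46×10⁻⁶) = 9.75×10⁻⁵ T.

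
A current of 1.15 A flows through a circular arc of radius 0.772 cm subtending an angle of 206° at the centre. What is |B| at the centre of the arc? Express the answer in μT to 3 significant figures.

The Biot–Savart field of a circular arc at its centre is B = μ₀Iφ/(4πR), with φ = 3.595 rad.
B = (4π×10⁻⁷ × 1.15 × 3.595) / (4π × 0.00772) = 5.36×10⁻⁵ T.

B ≈ 53.6 μT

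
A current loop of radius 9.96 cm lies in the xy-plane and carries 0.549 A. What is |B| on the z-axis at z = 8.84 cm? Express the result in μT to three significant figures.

B ≈ 1.45 μT

On the axis of a circular loop, B = μ₀IR² / [2(R²+z²)^(3/2)].
R² + z² = (0.0996)² + (0.0884)² = 0.01773 m², and (R²+z²)^(3/2) = 2.36×10⁻³ m³.
B = (4π×10⁻⁷ × 0.549 × 0.00992) / (2 × 2.36×10⁻³) = 1.45×10⁻⁶ T.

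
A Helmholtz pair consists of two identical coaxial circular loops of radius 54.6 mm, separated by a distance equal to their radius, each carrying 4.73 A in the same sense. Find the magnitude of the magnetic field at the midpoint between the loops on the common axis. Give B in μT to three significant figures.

Each loop contributes B = μ₀IR²/[2(R²+z²)^(3/2)] on the axis, with z measured from that loop.
Loop 1 (z = 0.0273 m): B₁ = 3.89×10⁻⁵ T. Loop 2 (z = 0.0273 m): B₂ = 3.89×10⁻⁵ T.
The fields add: B = B₁ + B₂ = 7.79×10⁻⁵ T.

B ≈ 77.9 μT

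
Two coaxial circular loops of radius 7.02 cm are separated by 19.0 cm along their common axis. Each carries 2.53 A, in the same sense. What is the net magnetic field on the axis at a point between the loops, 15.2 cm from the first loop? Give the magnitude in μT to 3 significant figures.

B ≈ 17.1 μT

Each loop contributes B = μ₀IR²/[2(R²+z²)^(3/2)] on the axis, with z measured from that loop.
Loop 1 (z = 0.152 m): B₁ = 1.67×10⁻⁶ T. Loop 2 (z = 0.038 m): B₂ = 1.54×10⁻⁵ T.
The fields add: B = B₁ + B₂ = 1.71×10⁻⁵ T.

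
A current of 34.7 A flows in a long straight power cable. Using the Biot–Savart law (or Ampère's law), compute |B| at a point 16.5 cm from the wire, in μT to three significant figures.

For an infinitely long straight wire, B = μ₀I/(2πd).
B = (4π×10⁻⁷ × 34.7) / (2π × 0.165) = 4.21×10⁻⁵ T.

B ≈ 42.1 μT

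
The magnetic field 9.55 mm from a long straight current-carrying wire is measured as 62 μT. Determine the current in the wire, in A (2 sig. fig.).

I ≈ 3.0 A

For a long straight wire B = μ₀I/(2πd), so I = 2πdB/μ₀.
I = 2π × 0.00955 × 6.20×10⁻⁵ / (4π×10⁻⁷) = 2.96 A.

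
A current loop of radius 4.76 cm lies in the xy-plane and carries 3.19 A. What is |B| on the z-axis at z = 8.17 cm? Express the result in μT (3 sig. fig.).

On the axis of a circular loop, B = μ₀IR² / [2(R²+z²)^(3/2)].
R² + z² = (0.0476)² + (0.0817)² = 0.008941 m², and (R²+z²)^(3/2) = 8.45×10⁻⁴ m³.
B = (4π×10⁻⁷ × 3.19 × 0.002266) / (2 × 8.45×10⁻⁴) = 5.37×10⁻⁶ T.

B ≈ 5.37 μT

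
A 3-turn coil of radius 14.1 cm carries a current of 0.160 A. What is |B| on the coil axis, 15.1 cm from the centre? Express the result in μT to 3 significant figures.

For an N-turn flat coil, B = Nμ₀IR²/[2(R²+z²)^(3/2)] with R = 0.141 m, z = 0.151 m.
B = 3 × 2.27×10⁻⁷ T = 6.80×10⁻⁷ T.

B ≈ 0.680 μT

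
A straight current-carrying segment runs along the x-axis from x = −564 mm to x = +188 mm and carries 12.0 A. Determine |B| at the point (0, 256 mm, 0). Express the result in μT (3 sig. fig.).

For a finite straight segment, B = (μ₀I/4πd)(sinθ₁ + sinθ₂), where θ₁, θ₂ are the angles from the perpendicular to each end.
The perpendicular distance is d = 0.256 m; the end-offsets along the wire are a = 0.564 m and b = 0.188 m.
sinθ₁ = 0.564/√(0.564²+0.256²) = 0.9106; sinθ₂ = 0.188/√(0.188²+0.256²) = 0.5919.
B = (4π×10⁻⁷ × 12.0) / (4π × 0.256) × (0.9106 + 0.5919) = 7.04×10⁻⁶ T.

B ≈ 7.04 μT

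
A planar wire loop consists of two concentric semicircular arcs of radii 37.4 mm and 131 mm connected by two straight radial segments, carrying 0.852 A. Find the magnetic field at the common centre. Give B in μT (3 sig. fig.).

B ≈ 5.11 μT

The radial connectors point toward the centre, so dl × r̂ = 0 and they contribute nothing.
Each semicircle gives μ₀I/(4R): inner arc 7.16×10⁻⁶ T, outer arc 2.04×10⁻⁶ T.
The two arcs carry current in opposite angular senses, so their fields oppose: B = |7.16×10⁻⁶ − 2.04×10⁻⁶| = 5.11×10⁻⁶ T.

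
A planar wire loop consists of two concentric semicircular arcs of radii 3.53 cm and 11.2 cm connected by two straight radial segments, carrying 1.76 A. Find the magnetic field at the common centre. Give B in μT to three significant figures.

B ≈ 10.7 μT

The radial connectors point toward the centre, so dl × r̂ = 0 and they contribute nothing.
Each semicircle gives μ₀I/(4R): inner arc 1.57×10⁻⁵ T, outer arc 4.94×10⁻⁶ T.
The two arcs carry current in opposite angular senses, so their fields oppose: B = |1.57×10⁻⁵ − 4.94×10⁻⁶| = 1.07×10⁻⁵ T.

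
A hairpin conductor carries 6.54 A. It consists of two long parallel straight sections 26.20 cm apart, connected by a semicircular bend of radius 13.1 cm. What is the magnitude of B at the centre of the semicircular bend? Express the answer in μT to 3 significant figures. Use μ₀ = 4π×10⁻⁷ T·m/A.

The semicircular arc contributes B_arc = μ₀I·π/(4πR) = μ₀I/(4R) = 1.57×10⁻⁵ T.
Each semi-infinite lead is at perpendicular distance R = 0.131 m from the centre, with the perpendicular foot at its near end, so it contributes μ₀I/(4πR); both point the same way, together 9.98×10⁻⁶ T.
Arc and leads all point the same direction: B = 1.57×10⁻⁵ + 9.98×10⁻⁶ = 2.57×10⁻⁵ T.

B ≈ 25.7 μT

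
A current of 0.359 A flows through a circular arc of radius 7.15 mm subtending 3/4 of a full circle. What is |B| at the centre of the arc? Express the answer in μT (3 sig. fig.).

The Biot–Savart field of a circular arc at its centre is B = μ₀Iφ/(4πR), with φ = 4.712 rad.
B = (4π×10⁻⁷ × 0.359 × 4.712) / (4π × 0.00715) = 2.37×10⁻⁵ T.

B ≈ 23.7 μT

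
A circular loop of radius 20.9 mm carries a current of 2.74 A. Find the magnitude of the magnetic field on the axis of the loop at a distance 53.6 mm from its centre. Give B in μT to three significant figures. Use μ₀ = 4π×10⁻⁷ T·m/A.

On the axis of a circular loop, B = μ₀IR² / [2(R²+z²)^(3/2)].
R² + z² = (0.0209)² + (0.0536)² = 0.00331 m², and (R²+z²)^(3/2) = 1.90×10⁻⁴ m³.
B = (4π×10⁻⁷ × 2.74 × 0.0004368) / (2 × 1.90×10⁻⁴) = 3.95×10⁻⁶ T.

B ≈ 3.95 μT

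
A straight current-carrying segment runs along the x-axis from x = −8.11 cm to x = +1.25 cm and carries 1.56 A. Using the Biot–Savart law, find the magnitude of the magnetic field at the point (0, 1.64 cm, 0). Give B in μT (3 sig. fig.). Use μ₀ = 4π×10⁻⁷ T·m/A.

For a finite straight segment, B = (μ₀I/4πd)(sinθ₁ + sinθ₂), where θ₁, θ₂ are the angles from the perpendicular to each end.
The perpendicular distance is d = 0.0164 m; the end-offsets along the wire are a = 0.0811 m and b = 0.0125 m.
sinθ₁ = 0.0811/√(0.0811²+0.0164²) = 0.9802; sinθ₂ = 0.0125/√(0.0125²+0.0164²) = 0.6062.
B = (4π×10⁻⁷ × 1.56) / (4π × 0.0164) × (0.9802 + 0.6062) = 1.51×10⁻⁵ T.

B ≈ 15.1 μT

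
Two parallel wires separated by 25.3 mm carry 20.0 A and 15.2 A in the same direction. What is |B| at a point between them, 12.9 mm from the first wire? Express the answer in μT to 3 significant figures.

Each long wire gives B = μ₀I/(2πd). Distances are d₁ = 0.0129 m and d₂ = 0.0124 m.
B₁ = 3.10×10⁻⁴ T, B₂ = 2.45×10⁻⁴ T.
Between parallel currents the two contributions point in opposite directions, so they subtract. B = |B₁ − B₂| = |3.10×10⁻⁴ − 2.45×10⁻⁴| = 6.49×10⁻⁵ T.

B ≈ 64.9 μT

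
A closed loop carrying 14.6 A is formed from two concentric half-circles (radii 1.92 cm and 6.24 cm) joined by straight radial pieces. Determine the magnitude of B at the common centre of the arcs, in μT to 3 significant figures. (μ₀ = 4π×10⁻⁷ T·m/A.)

B ≈ 165 μT

The radial connectors point toward the centre, so dl × r̂ = 0 and they contribute nothing.
Each semicircle gives μ₀I/(4R): inner arc 2.39×10⁻⁴ T, outer arc 7.35×10⁻⁵ T.
The two arcs carry current in opposite angular senses, so their fields oppose: B = |2.39×10⁻⁴ − 7.35×10⁻⁵| = 1.65×10⁻⁴ T.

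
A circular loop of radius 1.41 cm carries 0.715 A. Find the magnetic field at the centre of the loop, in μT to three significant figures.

B ≈ 31.9 μT

At the centre of a circular loop the Biot–Savart law gives B = μ₀I/(2R).
B = (4π×10⁻⁷ × 0.715) / (2 × 0.0141) = 3.19×10⁻⁵ T.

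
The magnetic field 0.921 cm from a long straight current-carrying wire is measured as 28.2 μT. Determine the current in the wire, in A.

For a long straight wire B = μ₀I/(2πd), so I = 2πdB/μ₀.
I = 2π × 0.00921 × 2.82×10⁻⁵ / (4π×10⁻⁷) = 1.30 A.

I ≈ 1.30 A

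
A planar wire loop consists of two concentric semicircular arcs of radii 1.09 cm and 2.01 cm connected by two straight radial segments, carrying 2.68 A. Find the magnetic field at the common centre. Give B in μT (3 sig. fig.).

The radial connectors point toward the centre, so dl × r̂ = 0 and they contribute nothing.
Each semicircle gives μ₀I/(4R): inner arc 7.72×10⁻⁵ T, outer arc 4.19×10⁻⁵ T.
The two arcs carry current in opposite angular senses, so their fields oppose: B = |7.72×10⁻⁵ − 4.19×10⁻⁵| = 3.54×10⁻⁵ T.

B ≈ 35.4 μT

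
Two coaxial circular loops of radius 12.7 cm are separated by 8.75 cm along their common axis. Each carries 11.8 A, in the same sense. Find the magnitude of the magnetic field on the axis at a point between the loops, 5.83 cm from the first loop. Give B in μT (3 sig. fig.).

Each loop contributes B = μ₀IR²/[2(R²+z²)^(3/2)] on the axis, with z measured from that loop.
Loop 1 (z = 0.0583 m): B₁ = 4.38×10⁻⁵ T. Loop 2 (z = 0.0292 m): B₂ = 5.40×10⁻⁵ T.
The fields add: B = B₁ + B₂ = 9.79×10⁻⁵ T.

B ≈ 97.9 μT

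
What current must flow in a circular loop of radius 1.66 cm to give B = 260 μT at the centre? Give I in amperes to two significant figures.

At the centre of a circular loop B = μ₀I/(2R), so I = 2RB/μ₀.
With R = 0.0166 m, I = 2 × 0.0166 × 2.60×10⁻⁴ / (4π×10⁻⁷) = 6.87 A.

I ≈ 6.9 A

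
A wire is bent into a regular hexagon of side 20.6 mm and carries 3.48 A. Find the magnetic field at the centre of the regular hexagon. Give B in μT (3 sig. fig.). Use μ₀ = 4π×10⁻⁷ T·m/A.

B ≈ 117 μT

Each side is a finite straight segment at perpendicular distance d = a/(2 tan(π/6)) = 0.01784 m from the centre, with end-angles ±π/6.
One side contributes B₁ = (μ₀I/4πd)·2 sin(π/6) = 1.95×10⁻⁵ T.
All 6 sides add in the same direction: B = 6 × 1.95×10⁻⁵ = 1.17×10⁻⁴ T.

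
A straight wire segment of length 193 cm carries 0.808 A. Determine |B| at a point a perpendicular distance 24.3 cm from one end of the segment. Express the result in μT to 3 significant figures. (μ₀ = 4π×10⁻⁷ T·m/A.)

For a finite straight segment, B = (μ₀I/4πd)(sinθ₁ + sinθ₂), where θ₁, θ₂ are the angles from the perpendicular to each end.
The perpendicular foot is at one end, so the two end-offsets along the wire are 0 and L = 1.93 m.
sinθ₁ = 0/√(0²+0.243²) = 0.0000; sinθ₂ = 1.93/√(1.93²+0.243²) = 0.9922.
B = (4π×10⁻⁷ × 0.808) / (4π × 0.243) × (0.0000 + 0.9922) = 3.30×10⁻⁷ T.

B ≈ 0.330 μT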